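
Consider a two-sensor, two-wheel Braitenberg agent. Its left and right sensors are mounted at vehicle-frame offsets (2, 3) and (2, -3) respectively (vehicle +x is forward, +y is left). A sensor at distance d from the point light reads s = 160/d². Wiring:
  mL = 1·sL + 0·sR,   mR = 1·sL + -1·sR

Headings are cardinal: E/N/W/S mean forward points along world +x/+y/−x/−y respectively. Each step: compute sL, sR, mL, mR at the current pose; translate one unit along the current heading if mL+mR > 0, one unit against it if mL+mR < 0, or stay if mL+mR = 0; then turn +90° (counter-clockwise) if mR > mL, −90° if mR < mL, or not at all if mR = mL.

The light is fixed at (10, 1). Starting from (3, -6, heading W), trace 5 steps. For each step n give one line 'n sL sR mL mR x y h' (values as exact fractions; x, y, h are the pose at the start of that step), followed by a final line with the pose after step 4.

0 160/181 160/97 160/181 -13440/17557 3 -6 W
1 80/73 16/5 80/73 -768/365 2 -6 N
2 160/61 160/157 160/61 15360/9577 2 -7 E
3 40/29 4/5 40/29 84/145 3 -7 S
4 32/45 160/117 32/45 -128/195 3 -8 W
final 2 -8 N

n=0: pose=(3,-6,W); sL=160/181, sR=160/97; mL=160/181, mR=-13440/17557; mL+mR=2080/17557 → advance +1; mR−mL=-160/97 → turn -1·90°
n=1: pose=(2,-6,N); sL=80/73, sR=16/5; mL=80/73, mR=-768/365; mL+mR=-368/365 → advance -1; mR−mL=-16/5 → turn -1·90°
n=2: pose=(2,-7,E); sL=160/61, sR=160/157; mL=160/61, mR=15360/9577; mL+mR=40480/9577 → advance +1; mR−mL=-160/157 → turn -1·90°
n=3: pose=(3,-7,S); sL=40/29, sR=4/5; mL=40/29, mR=84/145; mL+mR=284/145 → advance +1; mR−mL=-4/5 → turn -1·90°
n=4: pose=(3,-8,W); sL=32/45, sR=160/117; mL=32/45, mR=-128/195; mL+mR=32/585 → advance +1; mR−mL=-160/117 → turn -1·90°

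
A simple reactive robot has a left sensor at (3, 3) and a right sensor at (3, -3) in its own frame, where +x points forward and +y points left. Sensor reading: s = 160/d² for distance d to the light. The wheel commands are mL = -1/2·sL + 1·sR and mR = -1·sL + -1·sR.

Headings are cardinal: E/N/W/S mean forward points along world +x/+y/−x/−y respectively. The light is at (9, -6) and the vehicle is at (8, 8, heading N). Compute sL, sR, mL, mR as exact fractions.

32/61 160/293 5072/17873 -19136/17873

left sensor world pos  = (5, 11); dL² = 305
right sensor world pos = (11, 11); dR² = 293
sL = 160/305 = 32/61
sR = 160/293 = 160/293
mL = -1/2·sL + 1·sR = 5072/17873
mR = -1·sL + -1·sR = -19136/17873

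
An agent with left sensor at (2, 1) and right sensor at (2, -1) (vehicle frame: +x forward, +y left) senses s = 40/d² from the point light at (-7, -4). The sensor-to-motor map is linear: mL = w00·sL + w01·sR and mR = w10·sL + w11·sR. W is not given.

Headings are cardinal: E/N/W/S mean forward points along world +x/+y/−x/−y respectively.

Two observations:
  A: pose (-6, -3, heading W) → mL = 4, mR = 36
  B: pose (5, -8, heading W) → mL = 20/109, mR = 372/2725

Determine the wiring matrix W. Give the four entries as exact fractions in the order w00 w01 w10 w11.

obs A: pose=(-6,-3,W) → sL=40, sR=8, mL=4, mR=36
obs B: pose=(5,-8,W) → sL=8/25, sR=40/109, mL=20/109, mR=372/2725
sensor matrix S = [[40, 8], [8/25, 40/109]]; det S = 33024/2725
solve [mL_A; mL_B] = S·[w00; w01] and [mR_A; mR_B] = S·[w10; w11]:
  w00 = 0, w01 = 1/2, w10 = 1, w11 = -1/2

0 1/2 1 -1/2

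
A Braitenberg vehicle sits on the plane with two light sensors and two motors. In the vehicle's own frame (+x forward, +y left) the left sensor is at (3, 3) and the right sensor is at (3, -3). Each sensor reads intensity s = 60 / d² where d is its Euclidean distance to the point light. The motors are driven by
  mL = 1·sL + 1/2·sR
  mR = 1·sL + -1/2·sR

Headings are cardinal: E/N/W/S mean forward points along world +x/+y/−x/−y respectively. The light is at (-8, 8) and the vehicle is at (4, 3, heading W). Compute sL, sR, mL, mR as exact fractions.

12/29 12/17 378/493 30/493

left sensor world pos  = (1, 0); dL² = 145
right sensor world pos = (1, 6); dR² = 85
sL = 60/145 = 12/29
sR = 60/85 = 12/17
mL = 1·sL + 1/2·sR = 378/493
mR = 1·sL + -1/2·sR = 30/493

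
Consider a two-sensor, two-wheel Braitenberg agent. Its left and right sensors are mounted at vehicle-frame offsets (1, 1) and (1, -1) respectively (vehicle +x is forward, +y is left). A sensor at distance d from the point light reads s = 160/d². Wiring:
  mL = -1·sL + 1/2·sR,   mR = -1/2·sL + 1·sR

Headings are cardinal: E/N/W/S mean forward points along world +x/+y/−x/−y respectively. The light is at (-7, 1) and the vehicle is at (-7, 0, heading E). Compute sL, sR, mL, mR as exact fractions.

left sensor world pos  = (-6, 1); dL² = 1
right sensor world pos = (-6, -1); dR² = 5
sL = 160/1 = 160
sR = 160/5 = 32
mL = -1·sL + 1/2·sR = -144
mR = -1/2·sL + 1·sR = -48

160 32 -144 -48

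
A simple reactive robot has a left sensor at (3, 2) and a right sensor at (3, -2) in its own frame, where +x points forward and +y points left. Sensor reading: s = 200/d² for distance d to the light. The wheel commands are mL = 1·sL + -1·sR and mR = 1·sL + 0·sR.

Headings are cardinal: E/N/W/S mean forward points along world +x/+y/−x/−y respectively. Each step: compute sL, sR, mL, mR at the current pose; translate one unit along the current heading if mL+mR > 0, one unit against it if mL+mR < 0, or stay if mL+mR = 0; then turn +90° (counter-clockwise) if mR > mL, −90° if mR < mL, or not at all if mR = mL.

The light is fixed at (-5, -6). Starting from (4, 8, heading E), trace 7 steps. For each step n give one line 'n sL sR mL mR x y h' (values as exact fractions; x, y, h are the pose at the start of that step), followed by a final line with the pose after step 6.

n=0: pose=(4,8,E); sL=1/2, sR=25/36; mL=-7/36, mR=1/2; mL+mR=11/36 → advance +1; mR−mL=25/36 → turn +1·90°
n=1: pose=(5,8,N); sL=200/353, sR=200/433; mL=16000/152849, mR=200/353; mL+mR=102600/152849 → advance +1; mR−mL=200/433 → turn +1·90°
n=2: pose=(5,9,W); sL=100/109, sR=100/169; mL=6000/18421, mR=100/109; mL+mR=22900/18421 → advance +1; mR−mL=100/169 → turn +1·90°
n=3: pose=(4,9,S); sL=40/53, sR=200/193; mL=-2880/10229, mR=40/53; mL+mR=4840/10229 → advance +1; mR−mL=200/193 → turn +1·90°
n=4: pose=(4,8,E); sL=1/2, sR=25/36; mL=-7/36, mR=1/2; mL+mR=11/36 → advance +1; mR−mL=25/36 → turn +1·90°
n=5: pose=(5,8,N); sL=200/353, sR=200/433; mL=16000/152849, mR=200/353; mL+mR=102600/152849 → advance +1; mR−mL=200/433 → turn +1·90°
n=6: pose=(5,9,W); sL=100/109, sR=100/169; mL=6000/18421, mR=100/109; mL+mR=22900/18421 → advance +1; mR−mL=100/169 → turn +1·90°

0 1/2 25/36 -7/36 1/2 4 8 E
1 200/353 200/433 16000/152849 200/353 5 8 N
2 100/109 100/169 6000/18421 100/109 5 9 W
3 40/53 200/193 -2880/10229 40/53 4 9 S
4 1/2 25/36 -7/36 1/2 4 8 E
5 200/353 200/433 16000/152849 200/353 5 8 N
6 100/109 100/169 6000/18421 100/109 5 9 W
final 4 9 S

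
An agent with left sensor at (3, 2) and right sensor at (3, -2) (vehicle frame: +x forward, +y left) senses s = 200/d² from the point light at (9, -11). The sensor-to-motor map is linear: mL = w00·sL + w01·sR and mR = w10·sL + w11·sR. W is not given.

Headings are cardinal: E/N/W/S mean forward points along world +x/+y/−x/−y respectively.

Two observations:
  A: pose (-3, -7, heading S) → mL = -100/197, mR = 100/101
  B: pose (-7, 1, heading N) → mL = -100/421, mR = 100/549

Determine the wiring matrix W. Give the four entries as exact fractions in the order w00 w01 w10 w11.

0 -1/2 1/2 0

obs A: pose=(-3,-7,S) → sL=200/101, sR=200/197, mL=-100/197, mR=100/101
obs B: pose=(-7,1,N) → sL=200/549, sR=200/421, mL=-100/421, mR=100/549
sensor matrix S = [[200/101, 200/197], [200/549, 200/421]]; det S = 2625280000/4598773713
solve [mL_A; mL_B] = S·[w00; w01] and [mR_A; mR_B] = S·[w10; w11]:
  w00 = 0, w01 = -1/2, w10 = 1/2, w11 = 0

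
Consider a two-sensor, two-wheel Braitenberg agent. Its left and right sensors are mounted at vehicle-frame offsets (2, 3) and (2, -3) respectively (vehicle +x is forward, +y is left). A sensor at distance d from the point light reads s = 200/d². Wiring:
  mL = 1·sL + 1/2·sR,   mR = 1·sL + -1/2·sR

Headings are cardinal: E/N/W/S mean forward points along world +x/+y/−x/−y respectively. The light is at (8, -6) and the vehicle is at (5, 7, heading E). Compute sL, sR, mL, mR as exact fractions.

200/257 200/101 45900/25957 -5500/25957

left sensor world pos  = (7, 10); dL² = 257
right sensor world pos = (7, 4); dR² = 101
sL = 200/257 = 200/257
sR = 200/101 = 200/101
mL = 1·sL + 1/2·sR = 45900/25957
mR = 1·sL + -1/2·sR = -5500/25957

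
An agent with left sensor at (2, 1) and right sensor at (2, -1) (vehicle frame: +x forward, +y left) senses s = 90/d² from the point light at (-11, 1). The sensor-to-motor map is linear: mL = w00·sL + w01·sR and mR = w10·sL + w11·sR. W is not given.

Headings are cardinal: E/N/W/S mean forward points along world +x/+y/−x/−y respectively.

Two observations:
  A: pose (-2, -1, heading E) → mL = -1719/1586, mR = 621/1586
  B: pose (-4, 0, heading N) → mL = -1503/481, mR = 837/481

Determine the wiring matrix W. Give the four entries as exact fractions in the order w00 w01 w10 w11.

-1 -1/2 1 -1/2

obs A: pose=(-2,-1,E) → sL=45/61, sR=9/13, mL=-1719/1586, mR=621/1586
obs B: pose=(-4,0,N) → sL=90/37, sR=18/13, mL=-1503/481, mR=837/481
sensor matrix S = [[45/61, 9/13], [90/37, 18/13]]; det S = -19440/29341
solve [mL_A; mL_B] = S·[w00; w01] and [mR_A; mR_B] = S·[w10; w11]:
  w00 = -1, w01 = -1/2, w10 = 1, w11 = -1/2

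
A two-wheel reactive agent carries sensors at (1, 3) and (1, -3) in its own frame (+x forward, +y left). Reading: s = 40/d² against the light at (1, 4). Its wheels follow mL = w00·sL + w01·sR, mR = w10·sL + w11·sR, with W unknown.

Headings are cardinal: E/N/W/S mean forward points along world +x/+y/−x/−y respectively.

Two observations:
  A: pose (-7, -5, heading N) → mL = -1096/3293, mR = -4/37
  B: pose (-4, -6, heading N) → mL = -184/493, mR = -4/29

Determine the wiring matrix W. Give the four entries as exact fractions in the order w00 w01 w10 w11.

obs A: pose=(-7,-5,N) → sL=8/37, sR=40/89, mL=-1096/3293, mR=-4/37
obs B: pose=(-4,-6,N) → sL=8/29, sR=8/17, mL=-184/493, mR=-4/29
sensor matrix S = [[8/37, 40/89], [8/29, 8/17]]; det S = -36096/1623449
solve [mL_A; mL_B] = S·[w00; w01] and [mR_A; mR_B] = S·[w10; w11]:
  w00 = -1/2, w01 = -1/2, w10 = -1/2, w11 = 0

-1/2 -1/2 -1/2 0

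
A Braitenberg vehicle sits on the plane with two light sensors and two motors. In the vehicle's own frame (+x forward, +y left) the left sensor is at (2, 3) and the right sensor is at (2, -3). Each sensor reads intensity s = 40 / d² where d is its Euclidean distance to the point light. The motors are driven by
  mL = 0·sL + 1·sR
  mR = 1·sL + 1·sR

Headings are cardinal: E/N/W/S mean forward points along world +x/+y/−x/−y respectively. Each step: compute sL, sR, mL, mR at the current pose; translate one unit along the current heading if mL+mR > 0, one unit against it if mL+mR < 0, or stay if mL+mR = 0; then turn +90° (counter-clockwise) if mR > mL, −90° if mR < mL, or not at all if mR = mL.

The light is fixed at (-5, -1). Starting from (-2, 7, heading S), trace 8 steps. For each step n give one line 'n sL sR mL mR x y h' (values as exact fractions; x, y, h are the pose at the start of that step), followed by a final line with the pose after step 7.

0 5/9 10/9 10/9 5/3 -2 7 S
1 8/25 40/41 40/41 1328/1025 -2 6 E
2 20/41 4/13 4/13 424/533 -1 6 N
3 40/29 8/25 8/25 1232/725 -1 7 W
4 5/9 10/9 10/9 5/3 -2 7 S
5 8/25 40/41 40/41 1328/1025 -2 6 E
6 20/41 4/13 4/13 424/533 -1 6 N
7 40/29 8/25 8/25 1232/725 -1 7 W
final -2 7 S

n=0: pose=(-2,7,S); sL=5/9, sR=10/9; mL=10/9, mR=5/3; mL+mR=25/9 → advance +1; mR−mL=5/9 → turn +1·90°
n=1: pose=(-2,6,E); sL=8/25, sR=40/41; mL=40/41, mR=1328/1025; mL+mR=2328/1025 → advance +1; mR−mL=8/25 → turn +1·90°
n=2: pose=(-1,6,N); sL=20/41, sR=4/13; mL=4/13, mR=424/533; mL+mR=588/533 → advance +1; mR−mL=20/41 → turn +1·90°
n=3: pose=(-1,7,W); sL=40/29, sR=8/25; mL=8/25, mR=1232/725; mL+mR=1464/725 → advance +1; mR−mL=40/29 → turn +1·90°
n=4: pose=(-2,7,S); sL=5/9, sR=10/9; mL=10/9, mR=5/3; mL+mR=25/9 → advance +1; mR−mL=5/9 → turn +1·90°
n=5: pose=(-2,6,E); sL=8/25, sR=40/41; mL=40/41, mR=1328/1025; mL+mR=2328/1025 → advance +1; mR−mL=8/25 → turn +1·90°
n=6: pose=(-1,6,N); sL=20/41, sR=4/13; mL=4/13, mR=424/533; mL+mR=588/533 → advance +1; mR−mL=20/41 → turn +1·90°
n=7: pose=(-1,7,W); sL=40/29, sR=8/25; mL=8/25, mR=1232/725; mL+mR=1464/725 → advance +1; mR−mL=40/29 → turn +1·90°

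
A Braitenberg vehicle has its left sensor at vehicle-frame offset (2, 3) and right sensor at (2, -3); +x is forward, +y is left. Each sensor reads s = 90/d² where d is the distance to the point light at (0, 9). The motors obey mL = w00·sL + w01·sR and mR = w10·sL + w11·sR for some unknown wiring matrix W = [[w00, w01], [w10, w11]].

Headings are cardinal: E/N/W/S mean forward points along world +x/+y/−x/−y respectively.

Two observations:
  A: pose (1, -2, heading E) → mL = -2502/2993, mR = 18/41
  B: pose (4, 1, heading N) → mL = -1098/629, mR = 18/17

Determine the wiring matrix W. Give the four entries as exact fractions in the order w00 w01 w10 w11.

-1/2 -1/2 0 1

obs A: pose=(1,-2,E) → sL=90/73, sR=18/41, mL=-2502/2993, mR=18/41
obs B: pose=(4,1,N) → sL=90/37, sR=18/17, mL=-1098/629, mR=18/17
sensor matrix S = [[90/73, 18/41], [90/37, 18/17]]; det S = 447120/1882597
solve [mL_A; mL_B] = S·[w00; w01] and [mR_A; mR_B] = S·[w10; w11]:
  w00 = -1/2, w01 = -1/2, w10 = 0, w11 = 1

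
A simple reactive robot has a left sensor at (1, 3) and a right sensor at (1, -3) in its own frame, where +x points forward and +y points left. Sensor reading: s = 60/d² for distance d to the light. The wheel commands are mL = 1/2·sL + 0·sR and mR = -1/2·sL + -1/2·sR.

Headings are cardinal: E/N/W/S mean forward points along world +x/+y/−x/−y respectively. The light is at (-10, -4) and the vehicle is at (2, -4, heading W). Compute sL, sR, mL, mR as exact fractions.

left sensor world pos  = (1, -7); dL² = 130
right sensor world pos = (1, -1); dR² = 130
sL = 60/130 = 6/13
sR = 60/130 = 6/13
mL = 1/2·sL + 0·sR = 3/13
mR = -1/2·sL + -1/2·sR = -6/13

6/13 6/13 3/13 -6/13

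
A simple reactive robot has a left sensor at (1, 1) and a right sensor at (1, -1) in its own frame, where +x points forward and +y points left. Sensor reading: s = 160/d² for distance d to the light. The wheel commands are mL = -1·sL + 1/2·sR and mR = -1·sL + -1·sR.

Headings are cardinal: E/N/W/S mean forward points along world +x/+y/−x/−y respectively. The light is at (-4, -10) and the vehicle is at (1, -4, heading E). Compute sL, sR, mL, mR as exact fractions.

32/17 160/61 -592/1037 -4672/1037

left sensor world pos  = (2, -3); dL² = 85
right sensor world pos = (2, -5); dR² = 61
sL = 160/85 = 32/17
sR = 160/61 = 160/61
mL = -1·sL + 1/2·sR = -592/1037
mR = -1·sL + -1·sR = -4672/1037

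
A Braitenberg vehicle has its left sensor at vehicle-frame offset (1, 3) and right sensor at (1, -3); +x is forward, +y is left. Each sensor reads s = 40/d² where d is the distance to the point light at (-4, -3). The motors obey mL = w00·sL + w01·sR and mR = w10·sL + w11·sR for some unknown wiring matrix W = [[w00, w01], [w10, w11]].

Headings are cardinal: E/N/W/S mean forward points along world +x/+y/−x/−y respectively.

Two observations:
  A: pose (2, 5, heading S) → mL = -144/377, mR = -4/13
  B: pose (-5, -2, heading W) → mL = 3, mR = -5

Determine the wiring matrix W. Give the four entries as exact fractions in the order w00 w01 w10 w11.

1 -1 -1 0

obs A: pose=(2,5,S) → sL=4/13, sR=20/29, mL=-144/377, mR=-4/13
obs B: pose=(-5,-2,W) → sL=5, sR=2, mL=3, mR=-5
sensor matrix S = [[4/13, 20/29], [5, 2]]; det S = -1068/377
solve [mL_A; mL_B] = S·[w00; w01] and [mR_A; mR_B] = S·[w10; w11]:
  w00 = 1, w01 = -1, w10 = -1, w11 = 0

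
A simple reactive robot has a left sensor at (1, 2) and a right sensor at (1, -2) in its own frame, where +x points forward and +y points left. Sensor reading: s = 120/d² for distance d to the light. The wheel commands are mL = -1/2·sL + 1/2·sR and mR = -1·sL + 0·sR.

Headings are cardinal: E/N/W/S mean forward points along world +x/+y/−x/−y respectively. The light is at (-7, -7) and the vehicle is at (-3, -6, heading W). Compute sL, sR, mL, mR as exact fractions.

left sensor world pos  = (-4, -8); dL² = 10
right sensor world pos = (-4, -4); dR² = 18
sL = 120/10 = 12
sR = 120/18 = 20/3
mL = -1/2·sL + 1/2·sR = -8/3
mR = -1·sL + 0·sR = -12

12 20/3 -8/3 -12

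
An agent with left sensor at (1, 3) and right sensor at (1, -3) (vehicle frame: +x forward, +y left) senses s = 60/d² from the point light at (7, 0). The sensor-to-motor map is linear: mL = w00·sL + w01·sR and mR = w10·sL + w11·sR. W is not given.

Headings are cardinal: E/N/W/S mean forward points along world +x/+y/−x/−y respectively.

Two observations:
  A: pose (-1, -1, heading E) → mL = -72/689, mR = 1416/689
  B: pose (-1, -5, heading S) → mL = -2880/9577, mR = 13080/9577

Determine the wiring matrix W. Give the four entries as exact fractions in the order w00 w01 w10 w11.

-1/2 1/2 1 1

obs A: pose=(-1,-1,E) → sL=60/53, sR=12/13, mL=-72/689, mR=1416/689
obs B: pose=(-1,-5,S) → sL=60/61, sR=60/157, mL=-2880/9577, mR=13080/9577
sensor matrix S = [[60/53, 12/13], [60/61, 60/157]]; det S = -3136320/6598553
solve [mL_A; mL_B] = S·[w00; w01] and [mR_A; mR_B] = S·[w10; w11]:
  w00 = -1/2, w01 = 1/2, w10 = 1, w11 = 1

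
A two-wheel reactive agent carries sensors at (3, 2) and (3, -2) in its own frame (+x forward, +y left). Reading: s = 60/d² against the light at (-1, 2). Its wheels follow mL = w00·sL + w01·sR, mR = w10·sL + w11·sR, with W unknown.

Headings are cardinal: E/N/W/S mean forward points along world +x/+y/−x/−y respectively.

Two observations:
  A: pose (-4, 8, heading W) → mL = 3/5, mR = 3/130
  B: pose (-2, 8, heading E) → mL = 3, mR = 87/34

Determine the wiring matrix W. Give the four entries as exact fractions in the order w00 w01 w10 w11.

obs A: pose=(-4,8,W) → sL=15/13, sR=3/5, mL=3/5, mR=3/130
obs B: pose=(-2,8,E) → sL=15/17, sR=3, mL=3, mR=87/34
sensor matrix S = [[15/13, 3/5], [15/17, 3]]; det S = 648/221
solve [mL_A; mL_B] = S·[w00; w01] and [mR_A; mR_B] = S·[w10; w11]:
  w00 = 0, w01 = 1, w10 = -1/2, w11 = 1

0 1 -1/2 1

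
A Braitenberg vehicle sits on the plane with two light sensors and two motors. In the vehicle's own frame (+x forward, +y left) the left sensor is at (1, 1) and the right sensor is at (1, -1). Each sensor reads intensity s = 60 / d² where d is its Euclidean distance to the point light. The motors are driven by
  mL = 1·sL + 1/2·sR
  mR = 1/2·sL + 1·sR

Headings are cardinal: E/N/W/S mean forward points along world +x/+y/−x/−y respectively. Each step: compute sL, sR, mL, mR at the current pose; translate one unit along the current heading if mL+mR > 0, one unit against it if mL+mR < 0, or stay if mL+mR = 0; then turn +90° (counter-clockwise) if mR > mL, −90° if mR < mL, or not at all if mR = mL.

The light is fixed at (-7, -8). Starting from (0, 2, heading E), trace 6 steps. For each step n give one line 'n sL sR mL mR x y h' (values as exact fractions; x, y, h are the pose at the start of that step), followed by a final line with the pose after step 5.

0 12/37 12/29 570/1073 618/1073 0 2 E
1 6/17 30/101 861/1717 813/1717 1 2 N
2 4/15 60/181 1174/2715 1262/2715 1 3 E
3 15/52 15/61 1305/3172 2475/6344 2 3 N
4 60/269 60/221 21330/59449 22770/59449 2 4 E
5 6/25 6/29 249/725 237/725 3 4 N
final 3 5 E

n=0: pose=(0,2,E); sL=12/37, sR=12/29; mL=570/1073, mR=618/1073; mL+mR=1188/1073 → advance +1; mR−mL=48/1073 → turn +1·90°
n=1: pose=(1,2,N); sL=6/17, sR=30/101; mL=861/1717, mR=813/1717; mL+mR=1674/1717 → advance +1; mR−mL=-48/1717 → turn -1·90°
n=2: pose=(1,3,E); sL=4/15, sR=60/181; mL=1174/2715, mR=1262/2715; mL+mR=812/905 → advance +1; mR−mL=88/2715 → turn +1·90°
n=3: pose=(2,3,N); sL=15/52, sR=15/61; mL=1305/3172, mR=2475/6344; mL+mR=5085/6344 → advance +1; mR−mL=-135/6344 → turn -1·90°
n=4: pose=(2,4,E); sL=60/269, sR=60/221; mL=21330/59449, mR=22770/59449; mL+mR=44100/59449 → advance +1; mR−mL=1440/59449 → turn +1·90°
n=5: pose=(3,4,N); sL=6/25, sR=6/29; mL=249/725, mR=237/725; mL+mR=486/725 → advance +1; mR−mL=-12/725 → turn -1·90°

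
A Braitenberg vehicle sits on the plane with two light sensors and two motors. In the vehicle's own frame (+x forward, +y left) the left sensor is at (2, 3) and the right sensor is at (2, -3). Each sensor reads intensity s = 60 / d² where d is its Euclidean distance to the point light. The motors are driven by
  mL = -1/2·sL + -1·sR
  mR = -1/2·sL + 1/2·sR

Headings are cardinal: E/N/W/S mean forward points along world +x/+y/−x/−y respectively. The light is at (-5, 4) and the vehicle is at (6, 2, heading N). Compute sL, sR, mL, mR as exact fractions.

left sensor world pos  = (3, 4); dL² = 64
right sensor world pos = (9, 4); dR² = 196
sL = 60/64 = 15/16
sR = 60/196 = 15/49
mL = -1/2·sL + -1·sR = -1215/1568
mR = -1/2·sL + 1/2·sR = -495/1568

15/16 15/49 -1215/1568 -495/1568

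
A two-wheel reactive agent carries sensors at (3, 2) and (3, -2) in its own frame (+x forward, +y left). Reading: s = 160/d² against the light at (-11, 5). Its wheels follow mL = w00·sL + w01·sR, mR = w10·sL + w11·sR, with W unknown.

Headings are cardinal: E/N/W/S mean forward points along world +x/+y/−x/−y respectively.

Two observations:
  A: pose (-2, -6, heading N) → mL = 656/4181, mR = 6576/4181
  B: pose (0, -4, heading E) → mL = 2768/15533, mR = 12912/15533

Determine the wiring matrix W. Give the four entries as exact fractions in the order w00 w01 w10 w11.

obs A: pose=(-2,-6,N) → sL=160/113, sR=32/37, mL=656/4181, mR=6576/4181
obs B: pose=(0,-4,E) → sL=32/49, sR=160/317, mL=2768/15533, mR=12912/15533
sensor matrix S = [[160/113, 32/37], [32/49, 160/317]]; det S = 9732096/64943473
solve [mL_A; mL_B] = S·[w00; w01] and [mR_A; mR_B] = S·[w10; w11]:
  w00 = -1/2, w01 = 1, w10 = 1/2, w11 = 1

-1/2 1 1/2 1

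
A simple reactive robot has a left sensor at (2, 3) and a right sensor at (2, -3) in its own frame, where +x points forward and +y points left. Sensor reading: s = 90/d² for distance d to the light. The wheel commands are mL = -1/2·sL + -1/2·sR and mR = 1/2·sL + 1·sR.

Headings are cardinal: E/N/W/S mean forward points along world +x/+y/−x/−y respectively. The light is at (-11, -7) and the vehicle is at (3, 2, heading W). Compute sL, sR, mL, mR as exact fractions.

left sensor world pos  = (1, -1); dL² = 180
right sensor world pos = (1, 5); dR² = 288
sL = 90/180 = 1/2
sR = 90/288 = 5/16
mL = -1/2·sL + -1/2·sR = -13/32
mR = 1/2·sL + 1·sR = 9/16

1/2 5/16 -13/32 9/16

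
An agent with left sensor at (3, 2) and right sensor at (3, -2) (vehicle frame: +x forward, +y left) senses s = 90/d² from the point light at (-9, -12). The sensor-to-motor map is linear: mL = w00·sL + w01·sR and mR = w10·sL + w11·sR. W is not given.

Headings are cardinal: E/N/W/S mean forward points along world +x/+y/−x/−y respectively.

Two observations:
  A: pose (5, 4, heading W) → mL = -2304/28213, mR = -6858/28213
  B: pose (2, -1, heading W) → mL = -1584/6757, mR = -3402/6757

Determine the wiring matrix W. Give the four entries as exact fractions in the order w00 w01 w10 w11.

obs A: pose=(5,4,W) → sL=90/317, sR=18/89, mL=-2304/28213, mR=-6858/28213
obs B: pose=(2,-1,W) → sL=18/29, sR=90/233, mL=-1584/6757, mR=-3402/6757
sensor matrix S = [[90/317, 18/89], [18/29, 90/233]]; det S = -3024864/190635241
solve [mL_A; mL_B] = S·[w00; w01] and [mR_A; mR_B] = S·[w10; w11]:
  w00 = -1, w01 = 1, w10 = -1/2, w11 = -1/2

-1 1 -1/2 -1/2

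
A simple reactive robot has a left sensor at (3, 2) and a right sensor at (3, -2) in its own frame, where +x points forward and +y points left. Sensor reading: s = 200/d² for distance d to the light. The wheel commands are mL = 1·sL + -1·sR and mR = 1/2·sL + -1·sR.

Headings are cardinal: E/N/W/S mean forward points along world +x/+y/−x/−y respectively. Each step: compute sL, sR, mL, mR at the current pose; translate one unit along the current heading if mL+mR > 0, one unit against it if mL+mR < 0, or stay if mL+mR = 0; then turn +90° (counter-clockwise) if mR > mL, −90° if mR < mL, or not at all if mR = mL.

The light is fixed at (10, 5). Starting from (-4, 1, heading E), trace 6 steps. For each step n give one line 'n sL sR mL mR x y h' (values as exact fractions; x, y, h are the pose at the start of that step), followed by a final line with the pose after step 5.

n=0: pose=(-4,1,E); sL=8/5, sR=200/157; mL=256/785, mR=-372/785; mL+mR=-116/785 → advance -1; mR−mL=-4/5 → turn -1·90°
n=1: pose=(-5,1,S); sL=100/109, sR=100/169; mL=6000/18421, mR=-2450/18421; mL+mR=3550/18421 → advance +1; mR−mL=-50/109 → turn -1·90°
n=2: pose=(-5,0,W); sL=200/373, sR=200/333; mL=-8000/124209, mR=-41300/124209; mL+mR=-49300/124209 → advance -1; mR−mL=-100/373 → turn -1·90°
n=3: pose=(-4,0,N); sL=10/13, sR=50/37; mL=-280/481, mR=-465/481; mL+mR=-745/481 → advance -1; mR−mL=-5/13 → turn -1·90°
n=4: pose=(-4,-1,E); sL=200/137, sR=40/37; mL=1920/5069, mR=-1780/5069; mL+mR=140/5069 → advance +1; mR−mL=-100/137 → turn -1·90°
n=5: pose=(-3,-1,S); sL=100/101, sR=100/153; mL=5200/15453, mR=-2450/15453; mL+mR=2750/15453 → advance +1; mR−mL=-50/101 → turn -1·90°

0 8/5 200/157 256/785 -372/785 -4 1 E
1 100/109 100/169 6000/18421 -2450/18421 -5 1 S
2 200/373 200/333 -8000/124209 -41300/124209 -5 0 W
3 10/13 50/37 -280/481 -465/481 -4 0 N
4 200/137 40/37 1920/5069 -1780/5069 -4 -1 E
5 100/101 100/153 5200/15453 -2450/15453 -3 -1 S
final -3 -2 W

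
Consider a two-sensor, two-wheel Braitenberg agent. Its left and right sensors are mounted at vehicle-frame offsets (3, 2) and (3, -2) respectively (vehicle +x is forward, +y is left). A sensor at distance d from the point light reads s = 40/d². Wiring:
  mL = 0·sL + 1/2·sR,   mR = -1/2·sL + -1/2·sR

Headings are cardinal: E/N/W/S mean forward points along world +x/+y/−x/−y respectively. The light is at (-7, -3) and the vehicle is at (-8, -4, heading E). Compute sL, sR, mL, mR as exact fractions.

left sensor world pos  = (-5, -2); dL² = 5
right sensor world pos = (-5, -6); dR² = 13
sL = 40/5 = 8
sR = 40/13 = 40/13
mL = 0·sL + 1/2·sR = 20/13
mR = -1/2·sL + -1/2·sR = -72/13

8 40/13 20/13 -72/13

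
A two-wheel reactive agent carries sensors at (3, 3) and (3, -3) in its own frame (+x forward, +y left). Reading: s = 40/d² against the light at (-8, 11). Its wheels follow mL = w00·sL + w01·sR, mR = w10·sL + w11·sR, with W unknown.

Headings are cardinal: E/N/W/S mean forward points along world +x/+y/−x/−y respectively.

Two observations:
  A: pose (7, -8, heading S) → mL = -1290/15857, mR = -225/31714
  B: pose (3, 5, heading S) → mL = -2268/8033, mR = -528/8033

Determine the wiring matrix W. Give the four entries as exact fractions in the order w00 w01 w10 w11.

obs A: pose=(7,-8,S) → sL=5/101, sR=10/157, mL=-1290/15857, mR=-225/31714
obs B: pose=(3,5,S) → sL=40/277, sR=8/29, mL=-2268/8033, mR=-528/8033
sensor matrix S = [[5/101, 10/157], [40/277, 8/29]]; det S = 567960/127379281
solve [mL_A; mL_B] = S·[w00; w01] and [mR_A; mR_B] = S·[w10; w11]:
  w00 = -1, w01 = -1/2, w10 = 1/2, w11 = -1/2

-1 -1/2 1/2 -1/2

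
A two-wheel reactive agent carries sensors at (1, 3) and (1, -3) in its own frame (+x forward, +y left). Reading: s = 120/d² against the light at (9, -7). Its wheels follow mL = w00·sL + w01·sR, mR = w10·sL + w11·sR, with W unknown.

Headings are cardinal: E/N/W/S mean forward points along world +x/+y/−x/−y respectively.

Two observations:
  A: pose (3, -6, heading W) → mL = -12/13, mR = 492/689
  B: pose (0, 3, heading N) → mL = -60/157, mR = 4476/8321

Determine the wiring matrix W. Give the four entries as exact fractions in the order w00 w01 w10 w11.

obs A: pose=(3,-6,W) → sL=120/53, sR=24/13, mL=-12/13, mR=492/689
obs B: pose=(0,3,N) → sL=24/53, sR=120/157, mL=-60/157, mR=4476/8321
sensor matrix S = [[120/53, 24/13], [24/53, 120/157]]; det S = 96768/108173
solve [mL_A; mL_B] = S·[w00; w01] and [mR_A; mR_B] = S·[w10; w11]:
  w00 = 0, w01 = -1/2, w10 = -1/2, w11 = 1

0 -1/2 -1/2 1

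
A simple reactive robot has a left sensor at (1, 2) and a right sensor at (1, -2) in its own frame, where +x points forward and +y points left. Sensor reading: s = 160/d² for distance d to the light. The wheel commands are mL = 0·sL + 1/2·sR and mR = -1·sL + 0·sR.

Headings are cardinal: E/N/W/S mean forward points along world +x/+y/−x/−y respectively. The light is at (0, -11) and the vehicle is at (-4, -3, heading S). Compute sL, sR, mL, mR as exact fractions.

160/53 32/17 16/17 -160/53

left sensor world pos  = (-2, -4); dL² = 53
right sensor world pos = (-6, -4); dR² = 85
sL = 160/53 = 160/53
sR = 160/85 = 32/17
mL = 0·sL + 1/2·sR = 16/17
mR = -1·sL + 0·sR = -160/53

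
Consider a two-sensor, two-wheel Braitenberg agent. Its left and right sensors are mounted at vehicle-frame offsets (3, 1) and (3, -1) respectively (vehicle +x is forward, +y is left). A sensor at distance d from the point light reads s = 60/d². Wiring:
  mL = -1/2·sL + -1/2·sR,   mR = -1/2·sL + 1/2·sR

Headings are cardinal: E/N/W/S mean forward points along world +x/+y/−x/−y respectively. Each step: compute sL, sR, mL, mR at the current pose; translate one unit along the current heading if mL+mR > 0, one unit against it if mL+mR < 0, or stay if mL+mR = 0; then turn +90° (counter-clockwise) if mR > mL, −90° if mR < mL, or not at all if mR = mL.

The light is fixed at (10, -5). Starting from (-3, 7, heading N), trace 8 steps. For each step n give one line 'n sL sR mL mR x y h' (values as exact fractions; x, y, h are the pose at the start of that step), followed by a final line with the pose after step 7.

n=0: pose=(-3,7,N); sL=60/421, sR=20/123; mL=-7900/51783, mR=520/51783; mL+mR=-60/421 → advance -1; mR−mL=20/123 → turn +1·90°
n=1: pose=(-3,6,W); sL=15/89, sR=3/20; mL=-567/3560, mR=-33/3560; mL+mR=-15/89 → advance -1; mR−mL=3/20 → turn +1·90°
n=2: pose=(-2,6,S); sL=12/37, sR=60/233; mL=-2508/8621, mR=-288/8621; mL+mR=-12/37 → advance -1; mR−mL=60/233 → turn +1·90°
n=3: pose=(-2,7,E); sL=6/25, sR=30/101; mL=-678/2525, mR=72/2525; mL+mR=-6/25 → advance -1; mR−mL=30/101 → turn +1·90°
n=4: pose=(-3,7,N); sL=60/421, sR=20/123; mL=-7900/51783, mR=520/51783; mL+mR=-60/421 → advance -1; mR−mL=20/123 → turn +1·90°
n=5: pose=(-3,6,W); sL=15/89, sR=3/20; mL=-567/3560, mR=-33/3560; mL+mR=-15/89 → advance -1; mR−mL=3/20 → turn +1·90°
n=6: pose=(-2,6,S); sL=12/37, sR=60/233; mL=-2508/8621, mR=-288/8621; mL+mR=-12/37 → advance -1; mR−mL=60/233 → turn +1·90°
n=7: pose=(-2,7,E); sL=6/25, sR=30/101; mL=-678/2525, mR=72/2525; mL+mR=-6/25 → advance -1; mR−mL=30/101 → turn +1·90°

0 60/421 20/123 -7900/51783 520/51783 -3 7 N
1 15/89 3/20 -567/3560 -33/3560 -3 6 W
2 12/37 60/233 -2508/8621 -288/8621 -2 6 S
3 6/25 30/101 -678/2525 72/2525 -2 7 E
4 60/421 20/123 -7900/51783 520/51783 -3 7 N
5 15/89 3/20 -567/3560 -33/3560 -3 6 W
6 12/37 60/233 -2508/8621 -288/8621 -2 6 S
7 6/25 30/101 -678/2525 72/2525 -2 7 E
final -3 7 N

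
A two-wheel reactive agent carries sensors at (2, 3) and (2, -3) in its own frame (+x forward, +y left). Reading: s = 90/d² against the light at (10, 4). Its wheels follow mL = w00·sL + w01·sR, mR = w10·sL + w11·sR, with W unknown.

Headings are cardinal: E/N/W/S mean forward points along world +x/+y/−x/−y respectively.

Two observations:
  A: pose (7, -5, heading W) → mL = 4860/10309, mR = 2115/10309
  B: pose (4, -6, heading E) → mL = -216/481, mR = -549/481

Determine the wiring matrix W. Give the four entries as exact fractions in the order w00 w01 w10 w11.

-1/2 1/2 -1 1/2

obs A: pose=(7,-5,W) → sL=90/169, sR=90/61, mL=4860/10309, mR=2115/10309
obs B: pose=(4,-6,E) → sL=18/13, sR=18/37, mL=-216/481, mR=-549/481
sensor matrix S = [[90/169, 90/61], [18/13, 18/37]]; det S = -680400/381433
solve [mL_A; mL_B] = S·[w00; w01] and [mR_A; mR_B] = S·[w10; w11]:
  w00 = -1/2, w01 = 1/2, w10 = -1, w11 = 1/2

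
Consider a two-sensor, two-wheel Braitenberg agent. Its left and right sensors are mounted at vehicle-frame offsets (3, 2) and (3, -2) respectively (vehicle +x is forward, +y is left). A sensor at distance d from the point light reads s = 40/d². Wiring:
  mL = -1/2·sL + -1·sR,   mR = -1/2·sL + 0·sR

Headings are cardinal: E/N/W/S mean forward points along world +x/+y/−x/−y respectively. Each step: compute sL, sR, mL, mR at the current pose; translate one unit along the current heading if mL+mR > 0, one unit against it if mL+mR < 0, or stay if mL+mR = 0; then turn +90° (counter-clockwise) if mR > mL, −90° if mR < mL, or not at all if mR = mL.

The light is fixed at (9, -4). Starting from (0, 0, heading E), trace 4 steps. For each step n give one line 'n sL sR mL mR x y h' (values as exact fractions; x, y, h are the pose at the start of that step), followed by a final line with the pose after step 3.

n=0: pose=(0,0,E); sL=5/9, sR=1; mL=-23/18, mR=-5/18; mL+mR=-14/9 → advance -1; mR−mL=1 → turn +1·90°
n=1: pose=(-1,0,N); sL=40/193, sR=40/113; mL=-9980/21809, mR=-20/193; mL+mR=-12240/21809 → advance -1; mR−mL=40/113 → turn +1·90°
n=2: pose=(-1,-1,W); sL=4/17, sR=20/97; mL=-534/1649, mR=-2/17; mL+mR=-728/1649 → advance -1; mR−mL=20/97 → turn +1·90°
n=3: pose=(0,-1,S); sL=40/49, sR=40/121; mL=-4380/5929, mR=-20/49; mL+mR=-6800/5929 → advance -1; mR−mL=40/121 → turn +1·90°

0 5/9 1 -23/18 -5/18 0 0 E
1 40/193 40/113 -9980/21809 -20/193 -1 0 N
2 4/17 20/97 -534/1649 -2/17 -1 -1 W
3 40/49 40/121 -4380/5929 -20/49 0 -1 S
final 0 0 E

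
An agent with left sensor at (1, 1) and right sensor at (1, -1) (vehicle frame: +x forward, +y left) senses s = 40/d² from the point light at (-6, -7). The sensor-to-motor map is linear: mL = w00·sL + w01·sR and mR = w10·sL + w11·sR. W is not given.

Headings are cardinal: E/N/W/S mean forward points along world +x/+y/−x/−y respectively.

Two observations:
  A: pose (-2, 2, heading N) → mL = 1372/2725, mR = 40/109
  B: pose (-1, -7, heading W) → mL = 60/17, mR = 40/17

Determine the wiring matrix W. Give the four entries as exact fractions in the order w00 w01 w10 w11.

obs A: pose=(-2,2,N) → sL=40/109, sR=8/25, mL=1372/2725, mR=40/109
obs B: pose=(-1,-7,W) → sL=40/17, sR=40/17, mL=60/17, mR=40/17
sensor matrix S = [[40/109, 8/25], [40/17, 40/17]]; det S = 1024/9265
solve [mL_A; mL_B] = S·[w00; w01] and [mR_A; mR_B] = S·[w10; w11]:
  w00 = 1/2, w01 = 1, w10 = 1, w11 = 0

1/2 1 1 0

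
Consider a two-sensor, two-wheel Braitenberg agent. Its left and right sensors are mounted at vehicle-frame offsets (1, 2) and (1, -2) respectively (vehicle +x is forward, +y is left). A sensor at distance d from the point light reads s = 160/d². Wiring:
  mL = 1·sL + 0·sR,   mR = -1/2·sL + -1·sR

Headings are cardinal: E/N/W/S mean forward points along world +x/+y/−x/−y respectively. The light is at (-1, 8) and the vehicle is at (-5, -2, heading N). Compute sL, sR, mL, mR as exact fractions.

160/117 32/17 160/117 -5104/1989

left sensor world pos  = (-7, -1); dL² = 117
right sensor world pos = (-3, -1); dR² = 85
sL = 160/117 = 160/117
sR = 160/85 = 32/17
mL = 1·sL + 0·sR = 160/117
mR = -1/2·sL + -1·sR = -5104/1989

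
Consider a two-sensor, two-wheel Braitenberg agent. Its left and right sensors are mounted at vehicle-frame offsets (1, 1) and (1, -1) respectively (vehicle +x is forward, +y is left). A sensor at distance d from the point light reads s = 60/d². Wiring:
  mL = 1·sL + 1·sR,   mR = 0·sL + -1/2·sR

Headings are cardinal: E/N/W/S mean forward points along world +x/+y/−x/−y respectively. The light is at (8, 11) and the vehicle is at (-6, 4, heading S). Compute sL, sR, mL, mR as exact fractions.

left sensor world pos  = (-5, 3); dL² = 233
right sensor world pos = (-7, 3); dR² = 289
sL = 60/233 = 60/233
sR = 60/289 = 60/289
mL = 1·sL + 1·sR = 31320/67337
mR = 0·sL + -1/2·sR = -30/289

60/233 60/289 31320/67337 -30/289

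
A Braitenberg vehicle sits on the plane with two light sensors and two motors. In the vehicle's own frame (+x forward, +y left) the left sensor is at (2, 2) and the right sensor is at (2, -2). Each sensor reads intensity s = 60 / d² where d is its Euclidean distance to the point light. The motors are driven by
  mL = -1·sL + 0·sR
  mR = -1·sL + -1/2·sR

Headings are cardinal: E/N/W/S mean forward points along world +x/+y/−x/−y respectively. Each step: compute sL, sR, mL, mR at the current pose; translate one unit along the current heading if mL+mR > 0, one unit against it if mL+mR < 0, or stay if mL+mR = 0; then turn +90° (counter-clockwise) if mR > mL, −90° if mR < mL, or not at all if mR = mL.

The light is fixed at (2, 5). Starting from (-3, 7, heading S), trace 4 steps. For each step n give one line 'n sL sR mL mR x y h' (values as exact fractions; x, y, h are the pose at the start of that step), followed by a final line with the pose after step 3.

0 20/3 60/49 -20/3 -1070/147 -3 7 S
1 6/5 30/37 -6/5 -297/185 -3 8 W
2 60/61 60/29 -60/61 -3570/1769 -2 8 N
3 3 15 -3 -21/2 -2 7 E
final -3 7 S

n=0: pose=(-3,7,S); sL=20/3, sR=60/49; mL=-20/3, mR=-1070/147; mL+mR=-2050/147 → advance -1; mR−mL=-30/49 → turn -1·90°
n=1: pose=(-3,8,W); sL=6/5, sR=30/37; mL=-6/5, mR=-297/185; mL+mR=-519/185 → advance -1; mR−mL=-15/37 → turn -1·90°
n=2: pose=(-2,8,N); sL=60/61, sR=60/29; mL=-60/61, mR=-3570/1769; mL+mR=-5310/1769 → advance -1; mR−mL=-30/29 → turn -1·90°
n=3: pose=(-2,7,E); sL=3, sR=15; mL=-3, mR=-21/2; mL+mR=-27/2 → advance -1; mR−mL=-15/2 → turn -1·90°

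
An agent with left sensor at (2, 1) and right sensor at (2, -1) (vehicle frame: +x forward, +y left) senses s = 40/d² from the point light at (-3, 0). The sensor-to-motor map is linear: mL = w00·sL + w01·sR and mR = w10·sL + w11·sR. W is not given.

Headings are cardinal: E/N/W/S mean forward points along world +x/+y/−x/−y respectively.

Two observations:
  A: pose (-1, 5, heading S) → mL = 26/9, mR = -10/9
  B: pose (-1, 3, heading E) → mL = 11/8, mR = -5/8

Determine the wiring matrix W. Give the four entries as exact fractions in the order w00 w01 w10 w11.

obs A: pose=(-1,5,S) → sL=20/9, sR=4, mL=26/9, mR=-10/9
obs B: pose=(-1,3,E) → sL=5/4, sR=2, mL=11/8, mR=-5/8
sensor matrix S = [[20/9, 4], [5/4, 2]]; det S = -5/9
solve [mL_A; mL_B] = S·[w00; w01] and [mR_A; mR_B] = S·[w10; w11]:
  w00 = -1/2, w01 = 1, w10 = -1/2, w11 = 0

-1/2 1 -1/2 0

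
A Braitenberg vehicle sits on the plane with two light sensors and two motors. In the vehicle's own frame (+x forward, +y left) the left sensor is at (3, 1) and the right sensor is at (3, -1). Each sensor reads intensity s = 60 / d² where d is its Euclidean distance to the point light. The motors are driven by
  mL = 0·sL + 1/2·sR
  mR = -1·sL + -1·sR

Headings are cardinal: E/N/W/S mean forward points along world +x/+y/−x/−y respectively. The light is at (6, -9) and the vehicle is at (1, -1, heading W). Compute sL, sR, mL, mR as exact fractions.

60/113 12/29 6/29 -3096/3277

left sensor world pos  = (-2, -2); dL² = 113
right sensor world pos = (-2, 0); dR² = 145
sL = 60/113 = 60/113
sR = 60/145 = 12/29
mL = 0·sL + 1/2·sR = 6/29
mR = -1·sL + -1·sR = -3096/3277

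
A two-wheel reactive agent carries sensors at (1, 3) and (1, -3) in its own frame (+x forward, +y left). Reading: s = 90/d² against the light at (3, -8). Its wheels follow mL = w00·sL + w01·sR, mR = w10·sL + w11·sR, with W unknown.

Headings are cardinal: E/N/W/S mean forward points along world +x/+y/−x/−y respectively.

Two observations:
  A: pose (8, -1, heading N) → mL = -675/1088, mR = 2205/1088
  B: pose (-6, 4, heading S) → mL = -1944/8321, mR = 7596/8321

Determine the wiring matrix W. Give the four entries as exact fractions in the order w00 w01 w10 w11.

obs A: pose=(8,-1,N) → sL=45/34, sR=45/64, mL=-675/1088, mR=2205/1088
obs B: pose=(-6,4,S) → sL=90/157, sR=18/53, mL=-1944/8321, mR=7596/8321
sensor matrix S = [[45/34, 45/64], [90/157, 18/53]]; det S = 210195/4526624
solve [mL_A; mL_B] = S·[w00; w01] and [mR_A; mR_B] = S·[w10; w11]:
  w00 = -1, w01 = 1, w10 = 1, w11 = 1

-1 1 1 1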